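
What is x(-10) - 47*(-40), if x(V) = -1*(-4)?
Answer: 1884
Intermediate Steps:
x(V) = 4
x(-10) - 47*(-40) = 4 - 47*(-40) = 4 + 1880 = 1884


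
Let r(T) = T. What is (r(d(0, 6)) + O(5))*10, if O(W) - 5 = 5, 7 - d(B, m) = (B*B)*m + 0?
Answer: 170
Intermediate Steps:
d(B, m) = 7 - m*B² (d(B, m) = 7 - ((B*B)*m + 0) = 7 - (B²*m + 0) = 7 - (m*B² + 0) = 7 - m*B²)
O(W) = 10 (O(W) = 5 + 5 = 10)
(r(d(0, 6)) + O(5))*10 = ((7 - 1*6*0²) + 10)*10 = ((7 - 1*6*0) + 10)*10 = ((7 + 0) + 10)*10 = (7 + 10)*10 = 17*10 = 170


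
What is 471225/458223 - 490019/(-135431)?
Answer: 96118816404/20685866371 ≈ 4.6466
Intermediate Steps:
471225/458223 - 490019/(-135431) = 471225*(1/458223) - 490019*(-1/135431) = 157075/152741 + 490019/135431 = 96118816404/20685866371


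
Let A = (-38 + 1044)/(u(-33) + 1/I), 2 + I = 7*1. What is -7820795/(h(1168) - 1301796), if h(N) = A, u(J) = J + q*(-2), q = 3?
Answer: 758617115/126276727 ≈ 6.0076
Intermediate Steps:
u(J) = -6 + J (u(J) = J + 3*(-2) = J - 6 = -6 + J)
I = 5 (I = -2 + 7*1 = -2 + 7 = 5)
A = -2515/97 (A = (-38 + 1044)/((-6 - 33) + 1/5) = 1006/(-39 + ⅕) = 1006/(-194/5) = 1006*(-5/194) = -2515/97 ≈ -25.928)
h(N) = -2515/97
-7820795/(h(1168) - 1301796) = -7820795/(-2515/97 - 1301796) = -7820795/(-126276727/97) = -7820795*(-97/126276727) = 758617115/126276727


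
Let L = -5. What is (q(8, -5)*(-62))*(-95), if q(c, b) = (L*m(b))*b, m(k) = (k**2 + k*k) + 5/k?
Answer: 7215250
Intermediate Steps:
m(k) = 2*k**2 + 5/k (m(k) = (k**2 + k**2) + 5/k = 2*k**2 + 5/k)
q(c, b) = -25 - 10*b**3 (q(c, b) = (-5*(5 + 2*b**3)/b)*b = -25 - 10*b**3)
(q(8, -5)*(-62))*(-95) = ((-25 - 10*(-5)**3)*(-62))*(-95) = ((-25 - 10*(-125))*(-62))*(-95) = ((-25 + 1250)*(-62))*(-95) = (1225*(-62))*(-95) = -75950*(-95) = 7215250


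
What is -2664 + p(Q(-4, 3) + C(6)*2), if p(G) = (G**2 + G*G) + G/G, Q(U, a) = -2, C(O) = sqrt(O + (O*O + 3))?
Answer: -2295 - 48*sqrt(5) ≈ -2402.3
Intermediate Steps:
C(O) = sqrt(3 + O + O**2) (C(O) = sqrt(O + (O**2 + 3)) = sqrt(O + (3 + O**2)) = sqrt(3 + O + O**2))
p(G) = 1 + 2*G**2 (p(G) = (G**2 + G**2) + 1 = 2*G**2 + 1 = 1 + 2*G**2)
-2664 + p(Q(-4, 3) + C(6)*2) = -2664 + (1 + 2*(-2 + sqrt(3 + 6 + 6**2)*2)**2) = -2664 + (1 + 2*(-2 + sqrt(3 + 6 + 36)*2)**2) = -2664 + (1 + 2*(-2 + sqrt(45)*2)**2) = -2664 + (1 + 2*(-2 + (3*sqrt(5))*2)**2) = -2664 + (1 + 2*(-2 + 6*sqrt(5))**2) = -2663 + 2*(-2 + 6*sqrt(5))**2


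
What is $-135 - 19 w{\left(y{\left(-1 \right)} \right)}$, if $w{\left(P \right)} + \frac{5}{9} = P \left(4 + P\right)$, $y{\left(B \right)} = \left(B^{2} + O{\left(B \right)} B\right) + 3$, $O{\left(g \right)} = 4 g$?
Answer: $- \frac{17536}{9} \approx -1948.4$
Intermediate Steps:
$y{\left(B \right)} = 3 + 5 B^{2}$ ($y{\left(B \right)} = \left(B^{2} + 4 B B\right) + 3 = \left(B^{2} + 4 B^{2}\right) + 3 = 5 B^{2} + 3 = 3 + 5 B^{2}$)
$w{\left(P \right)} = - \frac{5}{9} + P \left(4 + P\right)$
$-135 - 19 w{\left(y{\left(-1 \right)} \right)} = -135 - 19 \left(- \frac{5}{9} + \left(3 + 5 \left(-1\right)^{2}\right)^{2} + 4 \left(3 + 5 \left(-1\right)^{2}\right)\right) = -135 - 19 \left(- \frac{5}{9} + \left(3 + 5 \cdot 1\right)^{2} + 4 \left(3 + 5 \cdot 1\right)\right) = -135 - 19 \left(- \frac{5}{9} + \left(3 + 5\right)^{2} + 4 \left(3 + 5\right)\right) = -135 - 19 \left(- \frac{5}{9} + 8^{2} + 4 \cdot 8\right) = -135 - 19 \left(- \frac{5}{9} + 64 + 32\right) = -135 - \frac{16321}{9} = - \frac{17536}{9}$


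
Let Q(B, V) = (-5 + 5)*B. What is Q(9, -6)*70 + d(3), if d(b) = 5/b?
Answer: 5/3 ≈ 1.6667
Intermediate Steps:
Q(B, V) = 0 (Q(B, V) = 0*B = 0)
Q(9, -6)*70 + d(3) = 0*70 + 5/3 = 0 + 5*(1/3) = 0 + 5/3 = 5/3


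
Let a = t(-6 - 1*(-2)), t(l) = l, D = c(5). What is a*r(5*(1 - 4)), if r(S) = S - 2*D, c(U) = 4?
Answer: 92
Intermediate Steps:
D = 4
a = -4 (a = -6 - 1*(-2) = -6 + 2 = -4)
r(S) = -8 + S (r(S) = S - 2*4 = S - 8 = -8 + S)
a*r(5*(1 - 4)) = -4*(-8 + 5*(1 - 4)) = -4*(-8 + 5*(-3)) = -4*(-8 - 15) = -4*(-23) = 92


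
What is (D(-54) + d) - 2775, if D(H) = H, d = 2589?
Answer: -240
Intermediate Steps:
(D(-54) + d) - 2775 = (-54 + 2589) - 2775 = 2535 - 2775 = -240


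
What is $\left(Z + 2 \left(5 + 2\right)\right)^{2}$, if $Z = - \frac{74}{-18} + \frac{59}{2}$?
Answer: $\frac{734449}{324} \approx 2266.8$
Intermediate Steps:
$Z = \frac{605}{18}$ ($Z = \left(-74\right) \left(- \frac{1}{18}\right) + 59 \cdot \frac{1}{2} = \frac{37}{9} + \frac{59}{2} = \frac{605}{18} \approx 33.611$)
$\left(Z + 2 \left(5 + 2\right)\right)^{2} = \left(\frac{605}{18} + 2 \left(5 + 2\right)\right)^{2} = \left(\frac{605}{18} + 2 \cdot 7\right)^{2} = \left(\frac{605}{18} + 14\right)^{2} = \left(\frac{857}{18}\right)^{2} = \frac{734449}{324}$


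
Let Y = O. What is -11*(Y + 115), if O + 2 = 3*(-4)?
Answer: -1111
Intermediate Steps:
O = -14 (O = -2 + 3*(-4) = -2 - 12 = -14)
Y = -14
-11*(Y + 115) = -11*(-14 + 115) = -11*101 = -1111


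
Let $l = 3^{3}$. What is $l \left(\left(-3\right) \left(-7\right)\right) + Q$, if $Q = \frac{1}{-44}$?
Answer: $\frac{24947}{44} \approx 566.98$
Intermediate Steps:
$Q = - \frac{1}{44} \approx -0.022727$
$l = 27$
$l \left(\left(-3\right) \left(-7\right)\right) + Q = 27 \left(\left(-3\right) \left(-7\right)\right) - \frac{1}{44} = 27 \cdot 21 - \frac{1}{44} = 567 - \frac{1}{44} = \frac{24947}{44}$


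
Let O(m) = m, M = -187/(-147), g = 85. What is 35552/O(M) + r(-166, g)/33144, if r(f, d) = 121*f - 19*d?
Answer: 15746478059/563448 ≈ 27947.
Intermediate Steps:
M = 187/147 (M = -187*(-1/147) = 187/147 ≈ 1.2721)
r(f, d) = -19*d + 121*f
35552/O(M) + r(-166, g)/33144 = 35552/(187/147) + (-19*85 + 121*(-166))/33144 = 35552*(147/187) + (-1615 - 20086)*(1/33144) = 475104/17 - 21701*1/33144 = 475104/17 - 21701/33144 = 15746478059/563448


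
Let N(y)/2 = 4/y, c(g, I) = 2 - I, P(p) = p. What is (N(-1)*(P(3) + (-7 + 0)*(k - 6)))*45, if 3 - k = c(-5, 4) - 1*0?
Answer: -3600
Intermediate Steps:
N(y) = 8/y (N(y) = 2*(4/y) = 8/y)
k = 5 (k = 3 - ((2 - 1*4) - 1*0) = 3 - ((2 - 4) + 0) = 3 - (-2 + 0) = 3 - 1*(-2) = 3 + 2 = 5)
(N(-1)*(P(3) + (-7 + 0)*(k - 6)))*45 = ((8/(-1))*(3 + (-7 + 0)*(5 - 6)))*45 = ((8*(-1))*(3 - 7*(-1)))*45 = -8*(3 + 7)*45 = -8*10*45 = -80*45 = -3600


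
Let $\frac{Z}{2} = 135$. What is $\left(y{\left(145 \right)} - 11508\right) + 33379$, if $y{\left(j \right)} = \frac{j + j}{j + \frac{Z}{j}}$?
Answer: $\frac{93156999}{4259} \approx 21873.0$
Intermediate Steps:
$Z = 270$ ($Z = 2 \cdot 135 = 270$)
$y{\left(j \right)} = \frac{2 j}{j + \frac{270}{j}}$ ($y{\left(j \right)} = \frac{j + j}{j + \frac{270}{j}} = \frac{2 j}{j + \frac{270}{j}}$)
$\left(y{\left(145 \right)} - 11508\right) + 33379 = \left(\frac{2 \cdot 145^{2}}{270 + 145^{2}} - 11508\right) + 33379 = \left(2 \cdot 21025 \frac{1}{270 + 21025} - 11508\right) + 33379 = \left(2 \cdot 21025 \cdot \frac{1}{21295} - 11508\right) + 33379 = \left(\frac{8410}{4259} - 11508\right) + 33379 = - \frac{49004162}{4259} + 33379 = \frac{93156999}{4259}$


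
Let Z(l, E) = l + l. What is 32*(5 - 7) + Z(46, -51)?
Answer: 28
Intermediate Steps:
Z(l, E) = 2*l
32*(5 - 7) + Z(46, -51) = 32*(5 - 7) + 2*46 = 32*(-2) + 92 = -64 + 92 = 28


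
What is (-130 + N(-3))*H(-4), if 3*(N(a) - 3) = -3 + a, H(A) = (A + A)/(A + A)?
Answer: -129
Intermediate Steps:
H(A) = 1 (H(A) = (2*A)/((2*A)) = (2*A)*(1/(2*A)) = 1)
N(a) = 2 + a/3 (N(a) = 3 + (-3 + a)/3 = 3 + (-1 + a/3) = 2 + a/3)
(-130 + N(-3))*H(-4) = (-130 + (2 + (1/3)*(-3)))*1 = (-130 + (2 - 1))*1 = (-130 + 1)*1 = -129*1 = -129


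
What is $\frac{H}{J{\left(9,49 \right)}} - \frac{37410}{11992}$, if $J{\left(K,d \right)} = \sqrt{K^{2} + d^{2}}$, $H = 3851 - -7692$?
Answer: $- \frac{18705}{5996} + \frac{679 \sqrt{2482}}{146} \approx 228.58$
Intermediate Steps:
$H = 11543$ ($H = 3851 + 7692 = 11543$)
$\frac{H}{J{\left(9,49 \right)}} - \frac{37410}{11992} = \frac{11543}{\sqrt{9^{2} + 49^{2}}} - \frac{37410}{11992} = \frac{11543}{\sqrt{81 + 2401}} - \frac{18705}{5996} = \frac{11543}{\sqrt{2482}} - \frac{18705}{5996} = 11543 \frac{\sqrt{2482}}{2482} - \frac{18705}{5996} = \frac{679 \sqrt{2482}}{146} - \frac{18705}{5996} = - \frac{18705}{5996} + \frac{679 \sqrt{2482}}{146}$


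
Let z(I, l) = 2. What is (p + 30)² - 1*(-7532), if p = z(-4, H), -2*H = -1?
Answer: 8556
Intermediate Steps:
H = ½ (H = -½*(-1) = ½ ≈ 0.50000)
p = 2
(p + 30)² - 1*(-7532) = (2 + 30)² - 1*(-7532) = 32² + 7532 = 1024 + 7532 = 8556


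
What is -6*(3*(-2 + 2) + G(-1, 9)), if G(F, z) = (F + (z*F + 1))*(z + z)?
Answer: 972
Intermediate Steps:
G(F, z) = 2*z*(1 + F + F*z) (G(F, z) = (F + (F*z + 1))*(2*z) = (F + (1 + F*z))*(2*z) = (1 + F + F*z)*(2*z) = 2*z*(1 + F + F*z))
-6*(3*(-2 + 2) + G(-1, 9)) = -6*(3*(-2 + 2) + 2*9*(1 - 1 - 1*9)) = -6*(3*0 + 2*9*(1 - 1 - 9)) = -6*(0 + 2*9*(-9)) = -6*(0 - 162) = -6*(-162) = 972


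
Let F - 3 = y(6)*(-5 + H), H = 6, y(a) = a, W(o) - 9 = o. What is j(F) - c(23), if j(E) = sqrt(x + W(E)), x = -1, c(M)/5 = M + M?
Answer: -230 + sqrt(17) ≈ -225.88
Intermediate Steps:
W(o) = 9 + o
c(M) = 10*M (c(M) = 5*(M + M) = 5*(2*M) = 10*M)
F = 9 (F = 3 + 6*(-5 + 6) = 3 + 6*1 = 3 + 6 = 9)
j(E) = sqrt(8 + E) (j(E) = sqrt(-1 + (9 + E)) = sqrt(8 + E))
j(F) - c(23) = sqrt(8 + 9) - 10*23 = sqrt(17) - 1*230 = sqrt(17) - 230 = -230 + sqrt(17)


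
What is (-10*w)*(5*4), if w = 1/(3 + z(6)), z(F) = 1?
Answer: -50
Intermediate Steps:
w = ¼ (w = 1/(3 + 1) = 1/4 = ¼ ≈ 0.25000)
(-10*w)*(5*4) = (-10*¼)*(5*4) = -5/2*20 = -50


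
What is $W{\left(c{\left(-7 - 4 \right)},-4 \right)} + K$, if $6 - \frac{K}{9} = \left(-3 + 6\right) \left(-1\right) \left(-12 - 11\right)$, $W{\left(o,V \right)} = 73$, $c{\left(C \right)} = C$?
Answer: $-494$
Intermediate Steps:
$K = -567$ ($K = 54 - 9 \left(-3 + 6\right) \left(-1\right) \left(-12 - 11\right) = 54 - 9 \cdot 3 \left(-1\right) \left(-23\right) = 54 - 9 \left(\left(-3\right) \left(-23\right)\right) = 54 - 621 = -567$)
$W{\left(c{\left(-7 - 4 \right)},-4 \right)} + K = 73 - 567 = -494$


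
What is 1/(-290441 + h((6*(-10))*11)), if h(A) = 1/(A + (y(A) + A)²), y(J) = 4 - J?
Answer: -644/187044005 ≈ -3.4430e-6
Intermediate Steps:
h(A) = 1/(16 + A) (h(A) = 1/(A + ((4 - A) + A)²) = 1/(A + 4²) = 1/(A + 16) = 1/(16 + A))
1/(-290441 + h((6*(-10))*11)) = 1/(-290441 + 1/(16 + (6*(-10))*11)) = 1/(-290441 + 1/(16 - 60*11)) = 1/(-290441 + 1/(16 - 660)) = 1/(-290441 + 1/(-644)) = 1/(-290441 - 1/644) = 1/(-187044005/644) = -644/187044005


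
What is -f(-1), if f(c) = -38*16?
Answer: 608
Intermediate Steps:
f(c) = -608
-f(-1) = -1*(-608) = 608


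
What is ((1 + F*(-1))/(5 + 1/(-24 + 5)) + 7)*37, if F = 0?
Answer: 25049/94 ≈ 266.48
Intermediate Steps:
((1 + F*(-1))/(5 + 1/(-24 + 5)) + 7)*37 = ((1 + 0*(-1))/(5 + 1/(-24 + 5)) + 7)*37 = ((1 + 0)/(5 + 1/(-19)) + 7)*37 = (1/(5 - 1/19) + 7)*37 = (1/(94/19) + 7)*37 = (1*(19/94) + 7)*37 = (19/94 + 7)*37 = (677/94)*37 = 25049/94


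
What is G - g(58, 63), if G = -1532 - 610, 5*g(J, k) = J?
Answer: -10768/5 ≈ -2153.6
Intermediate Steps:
g(J, k) = J/5
G = -2142
G - g(58, 63) = -2142 - 58/5 = -10768/5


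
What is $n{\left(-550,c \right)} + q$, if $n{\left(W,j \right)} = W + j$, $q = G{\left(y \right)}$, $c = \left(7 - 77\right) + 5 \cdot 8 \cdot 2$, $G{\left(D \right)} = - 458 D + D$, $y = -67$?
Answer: $30079$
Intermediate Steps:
$G{\left(D \right)} = - 457 D$
$c = 10$ ($c = -70 + 40 \cdot 2 = -70 + 80 = 10$)
$q = 30619$ ($q = \left(-457\right) \left(-67\right) = 30619$)
$n{\left(-550,c \right)} + q = \left(-550 + 10\right) + 30619 = -540 + 30619 = 30079$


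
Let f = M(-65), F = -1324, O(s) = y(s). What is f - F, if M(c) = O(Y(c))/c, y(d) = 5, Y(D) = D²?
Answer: 17211/13 ≈ 1323.9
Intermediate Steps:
O(s) = 5
M(c) = 5/c
f = -1/13 (f = 5/(-65) = 5*(-1/65) = -1/13 ≈ -0.076923)
f - F = -1/13 - 1*(-1324) = -1/13 + 1324 = 17211/13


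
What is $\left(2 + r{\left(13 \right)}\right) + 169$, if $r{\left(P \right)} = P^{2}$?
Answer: $340$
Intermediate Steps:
$\left(2 + r{\left(13 \right)}\right) + 169 = \left(2 + 13^{2}\right) + 169 = \left(2 + 169\right) + 169 = 171 + 169 = 340$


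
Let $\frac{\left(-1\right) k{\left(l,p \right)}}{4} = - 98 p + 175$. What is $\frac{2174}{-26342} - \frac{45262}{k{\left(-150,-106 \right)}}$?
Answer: $\frac{39301277}{39750078} \approx 0.98871$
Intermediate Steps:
$k{\left(l,p \right)} = -700 + 392 p$ ($k{\left(l,p \right)} = - 4 \left(- 98 p + 175\right) = - 4 \left(175 - 98 p\right) = -700 + 392 p$)
$\frac{2174}{-26342} - \frac{45262}{k{\left(-150,-106 \right)}} = \frac{2174}{-26342} - \frac{45262}{-700 + 392 \left(-106\right)} = 2174 \left(- \frac{1}{26342}\right) - \frac{45262}{-700 - 41552} = - \frac{1087}{13171} - \frac{45262}{-42252} = - \frac{1087}{13171} - - \frac{3233}{3018} = - \frac{1087}{13171} + \frac{3233}{3018} = \frac{39301277}{39750078}$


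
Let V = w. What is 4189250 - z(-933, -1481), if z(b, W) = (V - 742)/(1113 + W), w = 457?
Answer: 1541643715/368 ≈ 4.1892e+6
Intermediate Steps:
V = 457
z(b, W) = -285/(1113 + W) (z(b, W) = (457 - 742)/(1113 + W) = -285/(1113 + W))
4189250 - z(-933, -1481) = 4189250 - (-285)/(1113 - 1481) = 4189250 - (-285)/(-368) = 4189250 - (-285)*(-1)/368 = 4189250 - 1*285/368 = 4189250 - 285/368 = 1541643715/368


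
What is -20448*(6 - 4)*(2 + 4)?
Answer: -245376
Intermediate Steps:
-20448*(6 - 4)*(2 + 4) = -40896*6 = -20448*12 = -245376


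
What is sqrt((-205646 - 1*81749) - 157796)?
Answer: I*sqrt(445191) ≈ 667.23*I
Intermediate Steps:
sqrt((-205646 - 1*81749) - 157796) = sqrt((-205646 - 81749) - 157796) = sqrt(-287395 - 157796) = sqrt(-445191) = I*sqrt(445191)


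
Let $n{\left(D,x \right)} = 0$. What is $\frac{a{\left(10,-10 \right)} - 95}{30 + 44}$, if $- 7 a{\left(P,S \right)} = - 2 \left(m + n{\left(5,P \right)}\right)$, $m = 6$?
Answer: $- \frac{653}{518} \approx -1.2606$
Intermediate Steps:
$a{\left(P,S \right)} = \frac{12}{7}$ ($a{\left(P,S \right)} = - \frac{\left(-2\right) \left(6 + 0\right)}{7} = - \frac{\left(-2\right) 6}{7} = \left(- \frac{1}{7}\right) \left(-12\right) = \frac{12}{7}$)
$\frac{a{\left(10,-10 \right)} - 95}{30 + 44} = \frac{\frac{12}{7} - 95}{30 + 44} = \frac{1}{74} \left(- \frac{653}{7}\right) = - \frac{653}{518}$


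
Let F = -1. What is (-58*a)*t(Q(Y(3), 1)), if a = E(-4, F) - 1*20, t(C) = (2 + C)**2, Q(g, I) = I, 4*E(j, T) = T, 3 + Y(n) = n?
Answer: 21141/2 ≈ 10571.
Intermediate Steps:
Y(n) = -3 + n
E(j, T) = T/4
a = -81/4 (a = (1/4)*(-1) - 1*20 = -1/4 - 20 = -81/4 ≈ -20.250)
(-58*a)*t(Q(Y(3), 1)) = (-58*(-81/4))*(2 + 1)**2 = (2349/2)*3**2 = (2349/2)*9 = 21141/2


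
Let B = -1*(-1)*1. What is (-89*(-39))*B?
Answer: 3471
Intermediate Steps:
B = 1 (B = 1*1 = 1)
(-89*(-39))*B = -89*(-39)*1 = 3471*1 = 3471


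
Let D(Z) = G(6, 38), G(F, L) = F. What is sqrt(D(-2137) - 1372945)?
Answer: I*sqrt(1372939) ≈ 1171.7*I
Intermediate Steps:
D(Z) = 6
sqrt(D(-2137) - 1372945) = sqrt(6 - 1372945) = sqrt(-1372939) = I*sqrt(1372939)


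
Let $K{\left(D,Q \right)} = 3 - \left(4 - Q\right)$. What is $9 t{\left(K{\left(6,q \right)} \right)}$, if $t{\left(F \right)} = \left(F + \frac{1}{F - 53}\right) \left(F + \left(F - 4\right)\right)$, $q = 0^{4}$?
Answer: $55$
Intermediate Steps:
$q = 0$
$K{\left(D,Q \right)} = -1 + Q$ ($K{\left(D,Q \right)} = 3 + \left(-4 + Q\right) = -1 + Q$)
$t{\left(F \right)} = \left(-4 + 2 F\right) \left(F + \frac{1}{-53 + F}\right)$ ($t{\left(F \right)} = \left(F + \frac{1}{-53 + F}\right) \left(F + \left(-4 + F\right)\right) = \left(F + \frac{1}{-53 + F}\right) \left(-4 + 2 F\right) = \left(-4 + 2 F\right) \left(F + \frac{1}{-53 + F}\right)$)
$9 t{\left(K{\left(6,q \right)} \right)} = 9 \frac{2 \left(-2 + \left(-1 + 0\right)^{3} - 55 \left(-1 + 0\right)^{2} + 107 \left(-1 + 0\right)\right)}{-53 + \left(-1 + 0\right)} = 9 \frac{2 \left(-2 + \left(-1\right)^{3} - 55 \left(-1\right)^{2} + 107 \left(-1\right)\right)}{-53 - 1} = 9 \frac{2 \left(-2 - 1 - 55 - 107\right)}{-54} = 9 \cdot 2 \left(- \frac{1}{54}\right) \left(-2 - 1 - 55 - 107\right) = 9 \cdot 2 \left(- \frac{1}{54}\right) \left(-165\right) = 9 \cdot \frac{55}{9} = 55$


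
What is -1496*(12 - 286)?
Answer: 409904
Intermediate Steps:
-1496*(12 - 286) = -1496*(-274) = 409904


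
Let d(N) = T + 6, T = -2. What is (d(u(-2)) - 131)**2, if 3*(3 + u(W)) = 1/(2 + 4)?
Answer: 16129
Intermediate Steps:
u(W) = -53/18 (u(W) = -3 + 1/(3*(2 + 4)) = -3 + (1/3)/6 = -3 + (1/3)*(1/6) = -3 + 1/18 = -53/18)
d(N) = 4 (d(N) = -2 + 6 = 4)
(d(u(-2)) - 131)**2 = (4 - 131)**2 = (-127)**2 = 16129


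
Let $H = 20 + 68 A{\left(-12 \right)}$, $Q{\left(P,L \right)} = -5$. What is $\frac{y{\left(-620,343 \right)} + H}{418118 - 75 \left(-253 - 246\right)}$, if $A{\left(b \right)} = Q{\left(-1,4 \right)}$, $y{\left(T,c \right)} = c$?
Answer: $\frac{23}{455543} \approx 5.0489 \cdot 10^{-5}$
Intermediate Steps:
$A{\left(b \right)} = -5$
$H = -320$ ($H = 20 + 68 \left(-5\right) = 20 - 340 = -320$)
$\frac{y{\left(-620,343 \right)} + H}{418118 - 75 \left(-253 - 246\right)} = \frac{343 - 320}{418118 - 75 \left(-253 - 246\right)} = \frac{23}{418118 - -37425} = \frac{23}{418118 + 37425} = \frac{23}{455543}$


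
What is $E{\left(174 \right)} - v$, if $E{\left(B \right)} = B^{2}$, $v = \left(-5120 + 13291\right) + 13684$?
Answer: $8421$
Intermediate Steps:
$v = 21855$ ($v = 8171 + 13684 = 21855$)
$E{\left(174 \right)} - v = 174^{2} - 21855 = 30276 - 21855 = 8421$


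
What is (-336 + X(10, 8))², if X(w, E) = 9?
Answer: 106929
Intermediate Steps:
(-336 + X(10, 8))² = (-336 + 9)² = (-327)² = 106929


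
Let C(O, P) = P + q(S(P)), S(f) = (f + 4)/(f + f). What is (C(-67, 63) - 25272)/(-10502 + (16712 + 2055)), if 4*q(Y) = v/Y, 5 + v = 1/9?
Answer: -88903/29145 ≈ -3.0504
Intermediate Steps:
v = -44/9 (v = -5 + 1/9 = -5 + ⅑ = -44/9 ≈ -4.8889)
S(f) = (4 + f)/(2*f) (S(f) = (4 + f)/((2*f)) = (4 + f)*(1/(2*f)) = (4 + f)/(2*f))
q(Y) = -11/(9*Y) (q(Y) = (-44/(9*Y))/4 = -11/(9*Y))
C(O, P) = P - 22*P/(9*(4 + P)) (C(O, P) = P - 11*2*P/(4 + P)/9 = P - 22*P/(9*(4 + P)))
(C(-67, 63) - 25272)/(-10502 + (16712 + 2055)) = ((⅑)*63*(14 + 9*63)/(4 + 63) - 25272)/(-10502 + (16712 + 2055)) = ((⅑)*63*(14 + 567)/67 - 25272)/(-10502 + 18767) = ((⅑)*63*(1/67)*581 - 25272)/8265 = (4067/67 - 25272)*(1/8265) = -1689157/67*1/8265 = -88903/29145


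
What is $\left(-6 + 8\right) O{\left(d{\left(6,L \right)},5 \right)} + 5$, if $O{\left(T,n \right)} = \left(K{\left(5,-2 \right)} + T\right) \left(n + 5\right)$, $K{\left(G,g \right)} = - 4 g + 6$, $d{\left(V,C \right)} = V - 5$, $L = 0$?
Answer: $305$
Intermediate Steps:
$d{\left(V,C \right)} = -5 + V$
$K{\left(G,g \right)} = 6 - 4 g$
$O{\left(T,n \right)} = \left(5 + n\right) \left(14 + T\right)$ ($O{\left(T,n \right)} = \left(\left(6 - -8\right) + T\right) \left(n + 5\right) = \left(\left(6 + 8\right) + T\right) \left(5 + n\right) = \left(14 + T\right) \left(5 + n\right) = \left(5 + n\right) \left(14 + T\right)$)
$\left(-6 + 8\right) O{\left(d{\left(6,L \right)},5 \right)} + 5 = \left(-6 + 8\right) \left(70 + 5 \left(-5 + 6\right) + 14 \cdot 5 + \left(-5 + 6\right) 5\right) + 5 = 2 \left(70 + 5 \cdot 1 + 70 + 1 \cdot 5\right) + 5 = 2 \left(70 + 5 + 70 + 5\right) + 5 = 2 \cdot 150 + 5 = 300 + 5 = 305$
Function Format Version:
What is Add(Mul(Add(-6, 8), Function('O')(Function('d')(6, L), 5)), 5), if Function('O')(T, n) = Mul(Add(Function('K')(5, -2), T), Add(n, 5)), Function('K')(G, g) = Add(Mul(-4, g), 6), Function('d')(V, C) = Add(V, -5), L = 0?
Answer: 305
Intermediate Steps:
Function('d')(V, C) = Add(-5, V)
Function('K')(G, g) = Add(6, Mul(-4, g))
Function('O')(T, n) = Mul(Add(5, n), Add(14, T)) (Function('O')(T, n) = Mul(Add(Add(6, Mul(-4, -2)), T), Add(n, 5)) = Mul(Add(Add(6, 8), T), Add(5, n)) = Mul(Add(14, T), Add(5, n)) = Mul(Add(5, n), Add(14, T)))
Add(Mul(Add(-6, 8), Function('O')(Function('d')(6, L), 5)), 5) = Add(Mul(Add(-6, 8), Add(70, Mul(5, Add(-5, 6)), Mul(14, 5), Mul(Add(-5, 6), 5))), 5) = Add(Mul(2, Add(70, Mul(5, 1), 70, Mul(1, 5))), 5) = Add(Mul(2, Add(70, 5, 70, 5)), 5) = Add(Mul(2, 150), 5) = Add(300, 5) = 305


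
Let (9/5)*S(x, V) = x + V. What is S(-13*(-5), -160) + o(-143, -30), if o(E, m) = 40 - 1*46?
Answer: -529/9 ≈ -58.778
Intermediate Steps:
S(x, V) = 5*V/9 + 5*x/9 (S(x, V) = 5*(x + V)/9 = 5*(V + x)/9 = 5*V/9 + 5*x/9)
o(E, m) = -6 (o(E, m) = 40 - 46 = -6)
S(-13*(-5), -160) + o(-143, -30) = ((5/9)*(-160) + 5*(-13*(-5))/9) - 6 = (-800/9 + (5/9)*65) - 6 = (-800/9 + 325/9) - 6 = -475/9 - 6 = -529/9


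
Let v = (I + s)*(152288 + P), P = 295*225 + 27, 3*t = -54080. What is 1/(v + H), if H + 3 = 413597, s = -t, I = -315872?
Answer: -3/195406147058 ≈ -1.5353e-11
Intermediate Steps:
t = -54080/3 (t = (⅓)*(-54080) = -54080/3 ≈ -18027.)
P = 66402 (P = 66375 + 27 = 66402)
s = 54080/3 (s = -1*(-54080/3) = 54080/3 ≈ 18027.)
H = 413594 (H = -3 + 413597 = 413594)
v = -195407387840/3 (v = (-315872 + 54080/3)*(152288 + 66402) = -893536/3*218690 = -195407387840/3 ≈ -6.5136e+10)
1/(v + H) = 1/(-195407387840/3 + 413594) = 1/(-195406147058/3) = -3/195406147058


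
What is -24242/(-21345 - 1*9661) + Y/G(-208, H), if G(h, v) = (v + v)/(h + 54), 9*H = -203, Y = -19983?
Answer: -30669496942/449587 ≈ -68217.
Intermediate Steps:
H = -203/9 (H = (1/9)*(-203) = -203/9 ≈ -22.556)
G(h, v) = 2*v/(54 + h) (G(h, v) = (2*v)/(54 + h) = 2*v/(54 + h))
-24242/(-21345 - 1*9661) + Y/G(-208, H) = -24242/(-21345 - 1*9661) - 19983/(2*(-203/9)/(54 - 208)) = -24242/(-21345 - 9661) - 19983/(2*(-203/9)/(-154)) = -24242/(-31006) - 19983/(2*(-203/9)*(-1/154)) = -24242*(-1/31006) - 19983/29/99 = 12121/15503 - 19983*99/29 = 12121/15503 - 1978317/29 = -30669496942/449587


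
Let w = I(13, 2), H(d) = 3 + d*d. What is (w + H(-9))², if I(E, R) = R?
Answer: 7396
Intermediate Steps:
H(d) = 3 + d²
w = 2
(w + H(-9))² = (2 + (3 + (-9)²))² = (2 + (3 + 81))² = (2 + 84)² = 86² = 7396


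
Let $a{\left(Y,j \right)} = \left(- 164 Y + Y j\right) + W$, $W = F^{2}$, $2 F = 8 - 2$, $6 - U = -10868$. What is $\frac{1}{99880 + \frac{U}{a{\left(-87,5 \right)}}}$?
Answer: $\frac{6921}{691274917} \approx 1.0012 \cdot 10^{-5}$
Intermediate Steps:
$U = 10874$ ($U = 6 - -10868 = 6 + 10868 = 10874$)
$F = 3$ ($F = \frac{8 - 2}{2} = \frac{1}{2} \cdot 6 = 3$)
$W = 9$ ($W = 3^{2} = 9$)
$a{\left(Y,j \right)} = 9 - 164 Y + Y j$ ($a{\left(Y,j \right)} = \left(- 164 Y + Y j\right) + 9 = 9 - 164 Y + Y j$)
$\frac{1}{99880 + \frac{U}{a{\left(-87,5 \right)}}} = \frac{1}{99880 + \frac{10874}{9 - -14268 - 435}} = \frac{1}{99880 + \frac{10874}{9 + 14268 - 435}} = \frac{1}{99880 + \frac{10874}{13842}} = \frac{1}{99880 + 10874 \cdot \frac{1}{13842}} = \frac{1}{99880 + \frac{5437}{6921}} = \frac{1}{\frac{691274917}{6921}} = \frac{6921}{691274917}$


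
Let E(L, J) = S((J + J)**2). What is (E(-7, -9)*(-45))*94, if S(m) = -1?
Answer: 4230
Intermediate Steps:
E(L, J) = -1
(E(-7, -9)*(-45))*94 = -1*(-45)*94 = 45*94 = 4230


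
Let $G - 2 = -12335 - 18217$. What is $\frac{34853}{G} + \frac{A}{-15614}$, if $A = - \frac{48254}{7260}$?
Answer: $- \frac{15189921797}{13319522700} \approx -1.1404$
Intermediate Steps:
$A = - \frac{24127}{3630}$ ($A = \left(-48254\right) \frac{1}{7260} = - \frac{24127}{3630} \approx -6.6466$)
$G = -30550$ ($G = 2 - 30552 = -30550$)
$\frac{34853}{G} + \frac{A}{-15614} = \frac{34853}{-30550} - \frac{24127}{3630 \left(-15614\right)} = 34853 \left(- \frac{1}{30550}\right) - - \frac{24127}{56678820} = - \frac{2681}{2350} + \frac{24127}{56678820} = - \frac{15189921797}{13319522700}$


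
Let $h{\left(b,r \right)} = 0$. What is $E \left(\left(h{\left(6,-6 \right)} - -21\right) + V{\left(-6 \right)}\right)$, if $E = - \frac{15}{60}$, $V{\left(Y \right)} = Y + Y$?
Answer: $- \frac{9}{4} \approx -2.25$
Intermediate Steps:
$V{\left(Y \right)} = 2 Y$
$E = - \frac{1}{4}$ ($E = \left(-15\right) \frac{1}{60} = - \frac{1}{4} \approx -0.25$)
$E \left(\left(h{\left(6,-6 \right)} - -21\right) + V{\left(-6 \right)}\right) = - \frac{\left(0 - -21\right) + 2 \left(-6\right)}{4} = - \frac{\left(0 + 21\right) - 12}{4} = - \frac{21 - 12}{4} = \left(- \frac{1}{4}\right) 9 = - \frac{9}{4}$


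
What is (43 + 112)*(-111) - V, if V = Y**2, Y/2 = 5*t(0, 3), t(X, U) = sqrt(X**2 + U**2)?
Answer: -18105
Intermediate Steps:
t(X, U) = sqrt(U**2 + X**2)
Y = 30 (Y = 2*(5*sqrt(3**2 + 0**2)) = 2*(5*sqrt(9 + 0)) = 2*(5*sqrt(9)) = 2*(5*3) = 2*15 = 30)
V = 900 (V = 30**2 = 900)
(43 + 112)*(-111) - V = (43 + 112)*(-111) - 1*900 = 155*(-111) - 900 = -17205 - 900 = -18105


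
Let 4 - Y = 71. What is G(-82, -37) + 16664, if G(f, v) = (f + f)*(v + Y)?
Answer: 33720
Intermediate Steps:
Y = -67 (Y = 4 - 1*71 = 4 - 71 = -67)
G(f, v) = 2*f*(-67 + v) (G(f, v) = (f + f)*(v - 67) = (2*f)*(-67 + v) = 2*f*(-67 + v))
G(-82, -37) + 16664 = 2*(-82)*(-67 - 37) + 16664 = 2*(-82)*(-104) + 16664 = 17056 + 16664 = 33720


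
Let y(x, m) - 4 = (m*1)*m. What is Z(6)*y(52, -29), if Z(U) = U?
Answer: 5070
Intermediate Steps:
y(x, m) = 4 + m² (y(x, m) = 4 + (m*1)*m = 4 + m*m = 4 + m²)
Z(6)*y(52, -29) = 6*(4 + (-29)²) = 6*(4 + 841) = 6*845 = 5070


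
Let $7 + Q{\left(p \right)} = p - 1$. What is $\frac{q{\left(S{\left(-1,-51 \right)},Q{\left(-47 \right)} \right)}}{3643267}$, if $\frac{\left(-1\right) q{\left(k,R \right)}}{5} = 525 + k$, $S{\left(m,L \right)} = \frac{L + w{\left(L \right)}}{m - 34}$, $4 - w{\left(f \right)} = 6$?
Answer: $- \frac{18428}{25502869} \approx -0.00072259$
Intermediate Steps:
$w{\left(f \right)} = -2$ ($w{\left(f \right)} = 4 - 6 = -2$)
$S{\left(m,L \right)} = \frac{-2 + L}{-34 + m}$ ($S{\left(m,L \right)} = \frac{L - 2}{m - 34} = \frac{-2 + L}{-34 + m}$)
$Q{\left(p \right)} = -8 + p$ ($Q{\left(p \right)} = -7 + \left(p - 1\right) = -7 + \left(-1 + p\right) = -8 + p$)
$q{\left(k,R \right)} = -2625 - 5 k$ ($q{\left(k,R \right)} = - 5 \left(525 + k\right) = -2625 - 5 k$)
$\frac{q{\left(S{\left(-1,-51 \right)},Q{\left(-47 \right)} \right)}}{3643267} = \frac{-2625 - 5 \frac{-2 - 51}{-34 - 1}}{3643267} = \left(-2625 - 5 \frac{1}{-35} \left(-53\right)\right) \frac{1}{3643267} = \left(-2625 - 5 \left(\left(- \frac{1}{35}\right) \left(-53\right)\right)\right) \frac{1}{3643267} = \left(-2625 - \frac{53}{7}\right) \frac{1}{3643267} = \left(- \frac{18428}{7}\right) \frac{1}{3643267} = - \frac{18428}{25502869}$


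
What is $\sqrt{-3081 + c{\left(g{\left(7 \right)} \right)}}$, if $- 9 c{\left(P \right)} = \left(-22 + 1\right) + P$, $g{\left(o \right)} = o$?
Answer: $\frac{i \sqrt{27715}}{3} \approx 55.493 i$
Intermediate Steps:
$c{\left(P \right)} = \frac{7}{3} - \frac{P}{9}$ ($c{\left(P \right)} = - \frac{\left(-22 + 1\right) + P}{9} = - \frac{-21 + P}{9} = \frac{7}{3} - \frac{P}{9}$)
$\sqrt{-3081 + c{\left(g{\left(7 \right)} \right)}} = \sqrt{-3081 + \left(\frac{7}{3} - \frac{7}{9}\right)} = \sqrt{-3081 + \frac{14}{9}} = \sqrt{- \frac{27715}{9}} = \frac{i \sqrt{27715}}{3}$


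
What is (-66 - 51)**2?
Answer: 13689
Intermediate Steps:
(-66 - 51)**2 = (-117)**2 = 13689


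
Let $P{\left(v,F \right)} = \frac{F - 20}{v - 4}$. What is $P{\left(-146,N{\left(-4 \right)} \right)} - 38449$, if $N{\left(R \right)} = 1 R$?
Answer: $- \frac{961221}{25} \approx -38449.0$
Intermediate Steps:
$N{\left(R \right)} = R$
$P{\left(v,F \right)} = \frac{-20 + F}{-4 + v}$
$P{\left(-146,N{\left(-4 \right)} \right)} - 38449 = \frac{-20 - 4}{-4 - 146} - 38449 = \frac{1}{-150} \left(-24\right) - 38449 = \left(- \frac{1}{150}\right) \left(-24\right) - 38449 = \frac{4}{25} - 38449 = - \frac{961221}{25}$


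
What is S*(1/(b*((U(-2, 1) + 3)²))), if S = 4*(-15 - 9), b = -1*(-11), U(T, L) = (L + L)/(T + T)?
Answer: -384/275 ≈ -1.3964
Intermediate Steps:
U(T, L) = L/T (U(T, L) = (2*L)/((2*T)) = (2*L)*(1/(2*T)) = L/T)
b = 11
S = -96 (S = 4*(-24) = -96)
S*(1/(b*((U(-2, 1) + 3)²))) = -96/(11*((1/(-2) + 3)²)) = -96/(11*((1*(-½) + 3)²)) = -96/(11*((-½ + 3)²)) = -96/(11*((5/2)²)) = -96/(11*25/4) = -96*4/(11*25) = -96*4/275 = -384/275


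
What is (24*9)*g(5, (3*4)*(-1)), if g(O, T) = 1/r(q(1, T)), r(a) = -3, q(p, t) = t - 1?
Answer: -72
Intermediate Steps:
q(p, t) = -1 + t
g(O, T) = -⅓ (g(O, T) = 1/(-3) = -⅓)
(24*9)*g(5, (3*4)*(-1)) = (24*9)*(-⅓) = 216*(-⅓) = -72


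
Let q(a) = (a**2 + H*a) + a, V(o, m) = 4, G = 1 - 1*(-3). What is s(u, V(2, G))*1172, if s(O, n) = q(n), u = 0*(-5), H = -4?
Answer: 4688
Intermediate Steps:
u = 0
G = 4 (G = 1 + 3 = 4)
q(a) = a**2 - 3*a (q(a) = (a**2 - 4*a) + a = a**2 - 3*a)
s(O, n) = n*(-3 + n)
s(u, V(2, G))*1172 = (4*(-3 + 4))*1172 = (4*1)*1172 = 4*1172 = 4688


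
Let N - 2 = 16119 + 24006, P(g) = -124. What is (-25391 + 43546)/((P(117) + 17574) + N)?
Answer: 18155/57577 ≈ 0.31532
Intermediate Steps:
N = 40127 (N = 2 + (16119 + 24006) = 2 + 40125 = 40127)
(-25391 + 43546)/((P(117) + 17574) + N) = (-25391 + 43546)/((-124 + 17574) + 40127) = 18155/(17450 + 40127) = 18155/57577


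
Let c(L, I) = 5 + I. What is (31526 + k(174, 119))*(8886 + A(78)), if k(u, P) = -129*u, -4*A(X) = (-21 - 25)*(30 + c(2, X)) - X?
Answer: 92661400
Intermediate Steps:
A(X) = 805/2 + 47*X/4 (A(X) = -((-21 - 25)*(30 + (5 + X)) - X)/4 = -(-46*(35 + X) - X)/4 = -((-1610 - 46*X) - X)/4 = -(-1610 - 47*X)/4 = 805/2 + 47*X/4)
(31526 + k(174, 119))*(8886 + A(78)) = (31526 - 129*174)*(8886 + (805/2 + (47/4)*78)) = (31526 - 22446)*(8886 + (805/2 + 1833/2)) = 9080*(8886 + 1319) = 9080*10205 = 92661400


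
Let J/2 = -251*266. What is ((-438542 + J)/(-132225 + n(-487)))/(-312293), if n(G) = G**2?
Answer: 286037/16386638296 ≈ 1.7455e-5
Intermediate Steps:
J = -133532 (J = 2*(-251*266) = 2*(-66766) = -133532)
((-438542 + J)/(-132225 + n(-487)))/(-312293) = ((-438542 - 133532)/(-132225 + (-487)**2))/(-312293) = -572074/(-132225 + 237169)*(-1/312293) = -572074/104944*(-1/312293) = -572074*1/104944*(-1/312293) = -286037/52472*(-1/312293) = 286037/16386638296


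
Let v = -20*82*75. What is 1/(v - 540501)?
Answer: -1/663501 ≈ -1.5072e-6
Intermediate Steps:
v = -123000 (v = -1640*75 = -123000)
1/(v - 540501) = 1/(-123000 - 540501) = 1/(-663501) = -1/663501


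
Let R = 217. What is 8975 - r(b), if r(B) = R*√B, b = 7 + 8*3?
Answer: 8975 - 217*√31 ≈ 7766.8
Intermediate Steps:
b = 31 (b = 7 + 24 = 31)
r(B) = 217*√B
8975 - r(b) = 8975 - 217*√31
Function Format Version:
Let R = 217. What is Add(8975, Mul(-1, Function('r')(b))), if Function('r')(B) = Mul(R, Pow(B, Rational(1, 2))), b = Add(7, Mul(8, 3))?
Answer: Add(8975, Mul(-217, Pow(31, Rational(1, 2)))) ≈ 7766.8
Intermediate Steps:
b = 31 (b = Add(7, 24) = 31)
Function('r')(B) = Mul(217, Pow(B, Rational(1, 2)))
Add(8975, Mul(-1, Function('r')(b))) = Add(8975, Mul(-1, Mul(217, Pow(31, Rational(1, 2))))) = Add(8975, Mul(-217, Pow(31, Rational(1, 2))))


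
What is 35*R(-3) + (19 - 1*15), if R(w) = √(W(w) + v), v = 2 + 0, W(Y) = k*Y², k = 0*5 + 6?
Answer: 4 + 70*√14 ≈ 265.92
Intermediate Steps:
k = 6 (k = 0 + 6 = 6)
W(Y) = 6*Y²
v = 2
R(w) = √(2 + 6*w²) (R(w) = √(6*w² + 2) = √(2 + 6*w²))
35*R(-3) + (19 - 1*15) = 35*√(2 + 6*(-3)²) + (19 - 1*15) = 35*√(2 + 6*9) + (19 - 15) = 35*√(2 + 54) + 4 = 35*√56 + 4 = 35*(2*√14) + 4 = 70*√14 + 4 = 4 + 70*√14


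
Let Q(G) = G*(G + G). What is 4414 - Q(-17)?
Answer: 3836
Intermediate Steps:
Q(G) = 2*G**2 (Q(G) = G*(2*G) = 2*G**2)
4414 - Q(-17) = 4414 - 2*(-17)**2 = 4414 - 2*289 = 4414 - 1*578 = 4414 - 578 = 3836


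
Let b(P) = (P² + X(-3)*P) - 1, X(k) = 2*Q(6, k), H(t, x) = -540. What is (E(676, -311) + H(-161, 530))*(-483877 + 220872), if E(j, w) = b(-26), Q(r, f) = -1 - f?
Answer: -8153155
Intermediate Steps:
X(k) = -2 - 2*k (X(k) = 2*(-1 - k) = -2 - 2*k)
b(P) = -1 + P² + 4*P (b(P) = (P² + (-2 - 2*(-3))*P) - 1 = (P² + (-2 + 6)*P) - 1 = (P² + 4*P) - 1 = -1 + P² + 4*P)
E(j, w) = 571 (E(j, w) = -1 + (-26)² + 4*(-26) = -1 + 676 - 104 = 571)
(E(676, -311) + H(-161, 530))*(-483877 + 220872) = (571 - 540)*(-483877 + 220872) = 31*(-263005) = -8153155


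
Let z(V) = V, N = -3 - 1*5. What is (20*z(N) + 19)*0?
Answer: 0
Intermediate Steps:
N = -8 (N = -3 - 5 = -8)
(20*z(N) + 19)*0 = (20*(-8) + 19)*0 = (-160 + 19)*0 = -141*0 = 0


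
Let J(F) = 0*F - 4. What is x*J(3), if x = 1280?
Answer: -5120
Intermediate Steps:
J(F) = -4 (J(F) = 0 - 4 = -4)
x*J(3) = 1280*(-4) = -5120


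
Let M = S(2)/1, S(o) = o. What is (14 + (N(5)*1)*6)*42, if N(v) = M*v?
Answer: 3108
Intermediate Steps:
M = 2 (M = 2/1 = 2*1 = 2)
N(v) = 2*v
(14 + (N(5)*1)*6)*42 = (14 + ((2*5)*1)*6)*42 = (14 + (10*1)*6)*42 = (14 + 10*6)*42 = (14 + 60)*42 = 74*42 = 3108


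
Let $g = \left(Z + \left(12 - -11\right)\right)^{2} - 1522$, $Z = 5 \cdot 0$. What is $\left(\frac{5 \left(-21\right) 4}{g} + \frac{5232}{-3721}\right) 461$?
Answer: $- \frac{558202772}{1231651} \approx -453.21$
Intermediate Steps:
$Z = 0$
$g = -993$ ($g = \left(0 + \left(12 - -11\right)\right)^{2} - 1522 = \left(0 + \left(12 + 11\right)\right)^{2} - 1522 = \left(0 + 23\right)^{2} - 1522 = 23^{2} - 1522 = 529 - 1522 = -993$)
$\left(\frac{5 \left(-21\right) 4}{g} + \frac{5232}{-3721}\right) 461 = \left(\frac{5 \left(-21\right) 4}{-993} + \frac{5232}{-3721}\right) 461 = \left(\left(-105\right) 4 \left(- \frac{1}{993}\right) + 5232 \left(- \frac{1}{3721}\right)\right) 461 = \left(\left(-420\right) \left(- \frac{1}{993}\right) - \frac{5232}{3721}\right) 461 = \left(\frac{140}{331} - \frac{5232}{3721}\right) 461 = \left(- \frac{1210852}{1231651}\right) 461 = - \frac{558202772}{1231651}$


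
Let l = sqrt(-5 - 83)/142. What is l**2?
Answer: -22/5041 ≈ -0.0043642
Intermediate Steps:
l = I*sqrt(22)/71 (l = sqrt(-88)*(1/142) = (2*I*sqrt(22))*(1/142) = I*sqrt(22)/71 ≈ 0.066062*I)
l**2 = (I*sqrt(22)/71)**2 = -22/5041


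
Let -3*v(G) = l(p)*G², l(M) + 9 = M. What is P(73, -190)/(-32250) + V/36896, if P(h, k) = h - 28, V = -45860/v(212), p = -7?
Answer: -9986497569/7130491443200 ≈ -0.0014005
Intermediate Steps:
l(M) = -9 + M
v(G) = 16*G²/3 (v(G) = -(-9 - 7)*G²/3 = -(-16)*G²/3 = 16*G²/3)
V = -34395/179776 (V = -45860/((16/3)*212²) = -45860/((16/3)*44944) = -45860/719104/3 = -45860*3/719104 = -34395/179776 ≈ -0.19132)
P(h, k) = -28 + h
P(73, -190)/(-32250) + V/36896 = (-28 + 73)/(-32250) - 34395/179776/36896 = 45*(-1/32250) - 34395/179776*1/36896 = -3/2150 - 34395/6633015296 = -9986497569/7130491443200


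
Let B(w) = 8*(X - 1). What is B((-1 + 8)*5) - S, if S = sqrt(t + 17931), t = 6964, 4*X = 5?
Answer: 2 - sqrt(24895) ≈ -155.78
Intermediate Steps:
X = 5/4 (X = (1/4)*5 = 5/4 ≈ 1.2500)
B(w) = 2 (B(w) = 8*(5/4 - 1) = 8*(1/4) = 2)
S = sqrt(24895) (S = sqrt(6964 + 17931) = sqrt(24895) ≈ 157.78)
B((-1 + 8)*5) - S = 2 - sqrt(24895)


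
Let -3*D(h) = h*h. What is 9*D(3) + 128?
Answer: 101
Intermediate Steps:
D(h) = -h²/3 (D(h) = -h*h/3 = -h²/3)
9*D(3) + 128 = 9*(-⅓*3²) + 128 = 9*(-⅓*9) + 128 = 9*(-3) + 128 = -27 + 128 = 101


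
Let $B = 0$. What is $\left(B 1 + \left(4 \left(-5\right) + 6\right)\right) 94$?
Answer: $-1316$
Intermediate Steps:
$\left(B 1 + \left(4 \left(-5\right) + 6\right)\right) 94 = \left(0 \cdot 1 + \left(4 \left(-5\right) + 6\right)\right) 94 = \left(0 + \left(-20 + 6\right)\right) 94 = \left(0 - 14\right) 94 = \left(-14\right) 94 = -1316$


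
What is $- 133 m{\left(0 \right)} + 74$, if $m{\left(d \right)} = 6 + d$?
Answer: $-724$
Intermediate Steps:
$- 133 m{\left(0 \right)} + 74 = - 133 \left(6 + 0\right) + 74 = \left(-133\right) 6 + 74 = -798 + 74 = -724$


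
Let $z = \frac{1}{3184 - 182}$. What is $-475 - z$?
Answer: $- \frac{1425951}{3002} \approx -475.0$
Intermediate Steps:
$z = \frac{1}{3002} \approx 0.00033311$
$-475 - z = -475 - \frac{1}{3002} = - \frac{1425951}{3002}$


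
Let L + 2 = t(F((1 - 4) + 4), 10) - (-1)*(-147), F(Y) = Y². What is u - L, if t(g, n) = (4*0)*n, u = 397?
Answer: 546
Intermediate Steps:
t(g, n) = 0 (t(g, n) = 0*n = 0)
L = -149 (L = -2 + (0 - (-1)*(-147)) = -2 + (0 - 1*147) = -2 + (0 - 147) = -2 - 147 = -149)
u - L = 397 - 1*(-149) = 397 + 149 = 546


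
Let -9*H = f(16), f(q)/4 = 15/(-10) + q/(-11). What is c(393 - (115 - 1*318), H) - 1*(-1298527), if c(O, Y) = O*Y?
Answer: 128631653/99 ≈ 1.2993e+6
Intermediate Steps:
f(q) = -6 - 4*q/11 (f(q) = 4*(15/(-10) + q/(-11)) = 4*(15*(-⅒) + q*(-1/11)) = 4*(-3/2 - q/11) = -6 - 4*q/11)
H = 130/99 (H = -(-6 - 4/11*16)/9 = -(-6 - 64/11)/9 = -⅑*(-130/11) = 130/99 ≈ 1.3131)
c(393 - (115 - 1*318), H) - 1*(-1298527) = (393 - (115 - 1*318))*(130/99) - 1*(-1298527) = (393 - (115 - 318))*(130/99) + 1298527 = (393 - 1*(-203))*(130/99) + 1298527 = (393 + 203)*(130/99) + 1298527 = 596*(130/99) + 1298527 = 77480/99 + 1298527 = 128631653/99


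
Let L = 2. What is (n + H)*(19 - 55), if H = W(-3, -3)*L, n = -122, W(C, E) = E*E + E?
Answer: 3960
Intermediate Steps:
W(C, E) = E + E² (W(C, E) = E² + E = E + E²)
H = 12 (H = -3*(1 - 3)*2 = -3*(-2)*2 = 6*2 = 12)
(n + H)*(19 - 55) = (-122 + 12)*(19 - 55) = -110*(-36) = 3960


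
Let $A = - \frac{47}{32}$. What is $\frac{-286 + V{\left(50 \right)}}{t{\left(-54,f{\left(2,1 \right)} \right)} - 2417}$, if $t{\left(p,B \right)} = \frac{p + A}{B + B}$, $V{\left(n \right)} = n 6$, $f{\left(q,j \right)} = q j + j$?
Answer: $- \frac{2688}{465839} \approx -0.0057702$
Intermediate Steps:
$A = - \frac{47}{32}$ ($A = \left(-47\right) \frac{1}{32} = - \frac{47}{32} \approx -1.4688$)
$f{\left(q,j \right)} = j + j q$ ($f{\left(q,j \right)} = j q + j = j + j q$)
$V{\left(n \right)} = 6 n$
$t{\left(p,B \right)} = \frac{- \frac{47}{32} + p}{2 B}$ ($t{\left(p,B \right)} = \frac{p - \frac{47}{32}}{B + B} = \frac{- \frac{47}{32} + p}{2 B}$)
$\frac{-286 + V{\left(50 \right)}}{t{\left(-54,f{\left(2,1 \right)} \right)} - 2417} = \frac{-286 + 6 \cdot 50}{\frac{-47 + 32 \left(-54\right)}{64 \cdot 1 \left(1 + 2\right)} - 2417} = \frac{-286 + 300}{\frac{-47 - 1728}{64 \cdot 1 \cdot 3} - 2417} = \frac{14}{\frac{1}{64} \cdot \frac{1}{3} \left(-1775\right) - 2417} = \frac{14}{- \frac{1775}{192} - 2417} = \frac{14}{- \frac{465839}{192}} = 14 \left(- \frac{192}{465839}\right) = - \frac{2688}{465839}$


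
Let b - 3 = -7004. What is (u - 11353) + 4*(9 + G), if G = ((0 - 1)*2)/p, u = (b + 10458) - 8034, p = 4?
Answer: -15896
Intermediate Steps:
b = -7001 (b = 3 - 7004 = -7001)
u = -4577 (u = (-7001 + 10458) - 8034 = 3457 - 8034 = -4577)
G = -1/2 (G = ((0 - 1)*2)/4 = -1*2*(1/4) = -2*1/4 = -1/2 ≈ -0.50000)
(u - 11353) + 4*(9 + G) = (-4577 - 11353) + 4*(9 - 1/2) = -15930 + 4*(17/2) = -15930 + 34 = -15896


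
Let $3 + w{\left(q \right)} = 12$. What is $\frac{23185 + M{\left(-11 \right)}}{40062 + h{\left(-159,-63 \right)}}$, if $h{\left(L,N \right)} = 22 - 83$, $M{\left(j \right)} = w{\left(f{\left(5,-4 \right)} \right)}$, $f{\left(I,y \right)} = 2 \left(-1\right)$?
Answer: $\frac{23194}{40001} \approx 0.57984$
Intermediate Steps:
$f{\left(I,y \right)} = -2$
$w{\left(q \right)} = 9$ ($w{\left(q \right)} = -3 + 12 = 9$)
$M{\left(j \right)} = 9$
$h{\left(L,N \right)} = -61$
$\frac{23185 + M{\left(-11 \right)}}{40062 + h{\left(-159,-63 \right)}} = \frac{23185 + 9}{40062 - 61} = \frac{23194}{40001}$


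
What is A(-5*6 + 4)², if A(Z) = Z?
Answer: 676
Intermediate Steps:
A(-5*6 + 4)² = (-5*6 + 4)² = (-30 + 4)² = (-26)² = 676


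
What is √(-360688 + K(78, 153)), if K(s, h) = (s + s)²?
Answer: 4*I*√21022 ≈ 579.96*I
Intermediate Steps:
K(s, h) = 4*s² (K(s, h) = (2*s)² = 4*s²)
√(-360688 + K(78, 153)) = √(-360688 + 4*78²) = √(-360688 + 4*6084) = √(-360688 + 24336) = √(-336352) = 4*I*√21022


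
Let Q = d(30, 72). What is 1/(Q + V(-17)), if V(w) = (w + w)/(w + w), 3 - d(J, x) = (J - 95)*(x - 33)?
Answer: 1/2539 ≈ 0.00039386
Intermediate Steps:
d(J, x) = 3 - (-95 + J)*(-33 + x) (d(J, x) = 3 - (J - 95)*(x - 33) = 3 - (-95 + J)*(-33 + x))
Q = 2538 (Q = -3132 + 33*30 + 95*72 - 1*30*72 = -3132 + 990 + 6840 - 2160 = 2538)
V(w) = 1 (V(w) = (2*w)/((2*w)) = (2*w)*(1/(2*w)) = 1)
1/(Q + V(-17)) = 1/(2538 + 1) = 1/2539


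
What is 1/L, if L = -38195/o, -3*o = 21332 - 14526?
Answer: 6806/114585 ≈ 0.059397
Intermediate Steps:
o = -6806/3 (o = -(21332 - 14526)/3 = -⅓*6806 = -6806/3 ≈ -2268.7)
L = 114585/6806 (L = -38195/(-6806/3) = -38195*(-3/6806) = 114585/6806 ≈ 16.836)
1/L = 1/(114585/6806) = 6806/114585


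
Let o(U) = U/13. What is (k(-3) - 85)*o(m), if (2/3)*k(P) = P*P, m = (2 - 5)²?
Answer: -99/2 ≈ -49.500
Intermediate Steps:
m = 9 (m = (-3)² = 9)
o(U) = U/13 (o(U) = U*(1/13) = U/13)
k(P) = 3*P²/2 (k(P) = 3*(P*P)/2 = 3*P²/2)
(k(-3) - 85)*o(m) = ((3/2)*(-3)² - 85)*((1/13)*9) = ((3/2)*9 - 85)*(9/13) = (27/2 - 85)*(9/13) = -143/2*9/13 = -99/2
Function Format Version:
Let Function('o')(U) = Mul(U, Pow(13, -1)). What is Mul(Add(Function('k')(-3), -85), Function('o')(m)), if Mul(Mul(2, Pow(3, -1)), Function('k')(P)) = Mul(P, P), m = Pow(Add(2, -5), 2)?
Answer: Rational(-99, 2) ≈ -49.500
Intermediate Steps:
m = 9 (m = Pow(-3, 2) = 9)
Function('o')(U) = Mul(Rational(1, 13), U) (Function('o')(U) = Mul(U, Rational(1, 13)) = Mul(Rational(1, 13), U))
Function('k')(P) = Mul(Rational(3, 2), Pow(P, 2)) (Function('k')(P) = Mul(Rational(3, 2), Mul(P, P)) = Mul(Rational(3, 2), Pow(P, 2)))
Mul(Add(Function('k')(-3), -85), Function('o')(m)) = Mul(Add(Mul(Rational(3, 2), Pow(-3, 2)), -85), Mul(Rational(1, 13), 9)) = Mul(Add(Mul(Rational(3, 2), 9), -85), Rational(9, 13)) = Mul(Add(Rational(27, 2), -85), Rational(9, 13)) = Mul(Rational(-143, 2), Rational(9, 13)) = Rational(-99, 2)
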